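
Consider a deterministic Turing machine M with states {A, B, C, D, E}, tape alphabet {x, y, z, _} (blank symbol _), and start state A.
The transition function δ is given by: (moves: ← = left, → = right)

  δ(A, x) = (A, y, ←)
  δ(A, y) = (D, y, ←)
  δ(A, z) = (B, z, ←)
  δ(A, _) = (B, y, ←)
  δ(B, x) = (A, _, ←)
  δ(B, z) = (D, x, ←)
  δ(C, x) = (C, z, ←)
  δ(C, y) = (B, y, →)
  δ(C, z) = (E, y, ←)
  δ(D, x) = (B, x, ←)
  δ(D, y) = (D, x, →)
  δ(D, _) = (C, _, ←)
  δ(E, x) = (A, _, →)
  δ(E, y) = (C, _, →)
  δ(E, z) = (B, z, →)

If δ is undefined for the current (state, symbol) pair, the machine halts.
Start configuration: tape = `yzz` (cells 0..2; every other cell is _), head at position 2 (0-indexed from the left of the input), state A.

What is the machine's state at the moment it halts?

A | __yz[z]   read z → write z, move ←, go to B
B | __y[z]z   read z → write x, move ←, go to D
D | __[y]xz   read y → write x, move →, go to D
D | __x[x]z   read x → write x, move ←, go to B
B | __[x]xz   read x → write _, move ←, go to A
A | _[_]_xz   read _ → write y, move ←, go to B
B | [_]y_xz
No transition is defined for (B, _); M halts in state B.

B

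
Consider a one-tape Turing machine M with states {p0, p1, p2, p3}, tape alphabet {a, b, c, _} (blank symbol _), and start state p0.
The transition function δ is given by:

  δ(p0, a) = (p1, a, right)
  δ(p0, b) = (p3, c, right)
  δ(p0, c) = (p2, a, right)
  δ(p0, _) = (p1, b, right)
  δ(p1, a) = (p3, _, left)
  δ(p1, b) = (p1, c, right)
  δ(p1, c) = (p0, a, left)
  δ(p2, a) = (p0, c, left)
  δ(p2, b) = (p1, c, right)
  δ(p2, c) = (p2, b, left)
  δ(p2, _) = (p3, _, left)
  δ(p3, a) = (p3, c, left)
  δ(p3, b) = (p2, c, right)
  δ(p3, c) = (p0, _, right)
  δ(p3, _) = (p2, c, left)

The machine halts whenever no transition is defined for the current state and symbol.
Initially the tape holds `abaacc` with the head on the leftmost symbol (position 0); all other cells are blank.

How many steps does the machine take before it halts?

24

state=p0 head=0 tape=[a]baacc_   (p0,a)→(p1,a,right)
state=p1 head=1 tape=a[b]aacc_   (p1,b)→(p1,c,right)
state=p1 head=2 tape=ac[a]acc_   (p1,a)→(p3,_,left)
state=p3 head=1 tape=a[c]_acc_   (p3,c)→(p0,_,right)
state=p0 head=2 tape=a_[_]acc_   (p0,_)→(p1,b,right)
state=p1 head=3 tape=a_b[a]cc_   (p1,a)→(p3,_,left)
state=p3 head=2 tape=a_[b]_cc_   (p3,b)→(p2,c,right)
state=p2 head=3 tape=a_c[_]cc_   (p2,_)→(p3,_,left)
state=p3 head=2 tape=a_[c]_cc_   (p3,c)→(p0,_,right)
state=p0 head=3 tape=a__[_]cc_   (p0,_)→(p1,b,right)
state=p1 head=4 tape=a__b[c]c_   (p1,c)→(p0,a,left)
state=p0 head=3 tape=a__[b]ac_   (p0,b)→(p3,c,right)
state=p3 head=4 tape=a__c[a]c_   (p3,a)→(p3,c,left)
state=p3 head=3 tape=a__[c]cc_   (p3,c)→(p0,_,right)
state=p0 head=4 tape=a___[c]c_   (p0,c)→(p2,a,right)
state=p2 head=5 tape=a___a[c]_   (p2,c)→(p2,b,left)
state=p2 head=4 tape=a___[a]b_   (p2,a)→(p0,c,left)
state=p0 head=3 tape=a__[_]cb_   (p0,_)→(p1,b,right)
state=p1 head=4 tape=a__b[c]b_   (p1,c)→(p0,a,left)
state=p0 head=3 tape=a__[b]ab_   (p0,b)→(p3,c,right)
state=p3 head=4 tape=a__c[a]b_   (p3,a)→(p3,c,left)
state=p3 head=3 tape=a__[c]cb_   (p3,c)→(p0,_,right)
state=p0 head=4 tape=a___[c]b_   (p0,c)→(p2,a,right)
state=p2 head=5 tape=a___a[b]_   (p2,b)→(p1,c,right)
state=p1 head=6 tape=a___ac[_]
M halts after 24 transitions.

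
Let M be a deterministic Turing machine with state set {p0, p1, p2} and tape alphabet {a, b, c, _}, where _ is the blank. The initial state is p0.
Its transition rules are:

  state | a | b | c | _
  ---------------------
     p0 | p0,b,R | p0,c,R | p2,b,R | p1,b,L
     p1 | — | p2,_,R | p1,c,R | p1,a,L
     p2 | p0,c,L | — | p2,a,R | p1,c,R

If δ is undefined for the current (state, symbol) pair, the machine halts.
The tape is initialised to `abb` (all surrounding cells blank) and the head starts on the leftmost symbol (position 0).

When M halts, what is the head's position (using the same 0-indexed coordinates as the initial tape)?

5

p0 | [a]bb___   read a → write b, move R, go to p0
p0 | b[b]b___   read b → write c, move R, go to p0
p0 | bc[b]___   read b → write c, move R, go to p0
p0 | bcc[_]__   read _ → write b, move L, go to p1
p1 | bc[c]b__   read c → write c, move R, go to p1
p1 | bcc[b]__   read b → write _, move R, go to p2
p2 | bcc_[_]_   read _ → write c, move R, go to p1
p1 | bcc_c[_]   read _ → write a, move L, go to p1
p1 | bcc_[c]a   read c → write c, move R, go to p1
p1 | bcc_c[a]
At halt the head is at cell 5.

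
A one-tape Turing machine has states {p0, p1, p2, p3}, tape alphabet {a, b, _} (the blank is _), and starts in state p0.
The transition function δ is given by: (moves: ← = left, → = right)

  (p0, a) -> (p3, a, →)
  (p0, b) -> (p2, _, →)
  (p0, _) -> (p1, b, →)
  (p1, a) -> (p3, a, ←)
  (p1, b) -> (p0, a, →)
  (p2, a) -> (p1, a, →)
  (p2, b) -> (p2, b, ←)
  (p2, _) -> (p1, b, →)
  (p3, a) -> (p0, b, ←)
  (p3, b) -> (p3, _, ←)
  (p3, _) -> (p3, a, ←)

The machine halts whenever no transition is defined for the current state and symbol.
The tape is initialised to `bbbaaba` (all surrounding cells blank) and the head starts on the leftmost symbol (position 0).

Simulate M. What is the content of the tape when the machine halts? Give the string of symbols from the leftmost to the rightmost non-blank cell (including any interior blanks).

p0 | [b]bbaaba   read b → write _, move →, go to p2
p2 | _[b]baaba   read b → write b, move ←, go to p2
p2 | [_]bbaaba   read _ → write b, move →, go to p1
p1 | b[b]baaba   read b → write a, move →, go to p0
p0 | ba[b]aaba   read b → write _, move →, go to p2
p2 | ba_[a]aba   read a → write a, move →, go to p1
p1 | ba_a[a]ba   read a → write a, move ←, go to p3
p3 | ba_[a]aba   read a → write b, move ←, go to p0
p0 | ba[_]baba   read _ → write b, move →, go to p1
p1 | bab[b]aba   read b → write a, move →, go to p0
p0 | baba[a]ba   read a → write a, move →, go to p3
p3 | babaa[b]a   read b → write _, move ←, go to p3
p3 | baba[a]_a   read a → write b, move ←, go to p0
p0 | bab[a]b_a   read a → write a, move →, go to p3
p3 | baba[b]_a   read b → write _, move ←, go to p3
p3 | bab[a]__a   read a → write b, move ←, go to p0
p0 | ba[b]b__a   read b → write _, move →, go to p2
p2 | ba_[b]__a   read b → write b, move ←, go to p2
p2 | ba[_]b__a   read _ → write b, move →, go to p1
p1 | bab[b]__a   read b → write a, move →, go to p0
p0 | baba[_]_a   read _ → write b, move →, go to p1
p1 | babab[_]a
The non-blank tape span at halt is babab_a.

babab_a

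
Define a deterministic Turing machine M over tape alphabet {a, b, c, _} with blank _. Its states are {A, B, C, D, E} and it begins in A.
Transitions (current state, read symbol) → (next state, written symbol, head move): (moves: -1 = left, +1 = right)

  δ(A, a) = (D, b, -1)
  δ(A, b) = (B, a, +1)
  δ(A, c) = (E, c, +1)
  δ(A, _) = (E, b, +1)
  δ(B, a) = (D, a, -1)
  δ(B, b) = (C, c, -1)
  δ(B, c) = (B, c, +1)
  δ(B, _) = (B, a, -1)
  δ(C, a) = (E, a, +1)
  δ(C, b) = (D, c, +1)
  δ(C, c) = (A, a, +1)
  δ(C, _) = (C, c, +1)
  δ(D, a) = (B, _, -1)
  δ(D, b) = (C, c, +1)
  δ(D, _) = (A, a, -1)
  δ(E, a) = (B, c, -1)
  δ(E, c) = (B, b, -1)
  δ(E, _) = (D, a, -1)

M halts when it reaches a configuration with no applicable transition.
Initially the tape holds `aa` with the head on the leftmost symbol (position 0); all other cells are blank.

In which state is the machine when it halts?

E

state=A head=0 tape=___[a]a   (A,a)→(D,b,-1)
state=D head=-1 tape=__[_]ba   (D,_)→(A,a,-1)
state=A head=-2 tape=_[_]aba   (A,_)→(E,b,+1)
state=E head=-1 tape=_b[a]ba   (E,a)→(B,c,-1)
state=B head=-2 tape=_[b]cba   (B,b)→(C,c,-1)
state=C head=-3 tape=[_]ccba   (C,_)→(C,c,+1)
state=C head=-2 tape=c[c]cba   (C,c)→(A,a,+1)
state=A head=-1 tape=ca[c]ba   (A,c)→(E,c,+1)
state=E head=0 tape=cac[b]a
No transition is defined for (E, b); M halts in state E.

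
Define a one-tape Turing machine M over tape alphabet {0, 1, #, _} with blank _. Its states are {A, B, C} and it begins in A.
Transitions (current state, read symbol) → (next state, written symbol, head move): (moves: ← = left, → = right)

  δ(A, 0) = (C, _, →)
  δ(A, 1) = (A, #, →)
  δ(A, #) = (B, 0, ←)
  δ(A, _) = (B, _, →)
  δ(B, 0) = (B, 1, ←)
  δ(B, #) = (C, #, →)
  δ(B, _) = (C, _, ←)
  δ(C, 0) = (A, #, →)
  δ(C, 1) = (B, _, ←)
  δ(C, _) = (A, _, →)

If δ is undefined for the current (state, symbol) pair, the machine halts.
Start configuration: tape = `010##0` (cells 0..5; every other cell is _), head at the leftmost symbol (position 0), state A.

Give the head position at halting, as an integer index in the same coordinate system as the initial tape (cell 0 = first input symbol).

state=A head=0 tape=_[0]10##0   (A,0)→(C,_,→)
state=C head=1 tape=__[1]0##0   (C,1)→(B,_,←)
state=B head=0 tape=_[_]_0##0   (B,_)→(C,_,←)
state=C head=-1 tape=[_]__0##0   (C,_)→(A,_,→)
state=A head=0 tape=_[_]_0##0   (A,_)→(B,_,→)
state=B head=1 tape=__[_]0##0   (B,_)→(C,_,←)
state=C head=0 tape=_[_]_0##0   (C,_)→(A,_,→)
state=A head=1 tape=__[_]0##0   (A,_)→(B,_,→)
state=B head=2 tape=___[0]##0   (B,0)→(B,1,←)
state=B head=1 tape=__[_]1##0   (B,_)→(C,_,←)
state=C head=0 tape=_[_]_1##0   (C,_)→(A,_,→)
state=A head=1 tape=__[_]1##0   (A,_)→(B,_,→)
state=B head=2 tape=___[1]##0
At halt the head is at cell 2.

2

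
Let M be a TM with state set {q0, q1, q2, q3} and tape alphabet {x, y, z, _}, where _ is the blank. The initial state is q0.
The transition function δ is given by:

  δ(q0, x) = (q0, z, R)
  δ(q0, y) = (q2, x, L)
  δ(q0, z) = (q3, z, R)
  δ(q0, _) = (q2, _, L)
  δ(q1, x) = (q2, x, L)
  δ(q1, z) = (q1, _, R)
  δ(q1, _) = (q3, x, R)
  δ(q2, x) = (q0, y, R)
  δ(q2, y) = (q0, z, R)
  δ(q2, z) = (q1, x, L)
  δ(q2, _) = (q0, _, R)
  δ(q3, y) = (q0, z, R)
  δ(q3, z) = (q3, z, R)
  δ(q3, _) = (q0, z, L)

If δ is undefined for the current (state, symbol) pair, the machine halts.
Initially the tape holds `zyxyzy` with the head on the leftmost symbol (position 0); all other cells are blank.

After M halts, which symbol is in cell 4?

q0 | [z]yxyzy_   read z → write z, move R, go to q3
q3 | z[y]xyzy_   read y → write z, move R, go to q0
q0 | zz[x]yzy_   read x → write z, move R, go to q0
q0 | zzz[y]zy_   read y → write x, move L, go to q2
q2 | zz[z]xzy_   read z → write x, move L, go to q1
q1 | z[z]xxzy_   read z → write _, move R, go to q1
q1 | z_[x]xzy_   read x → write x, move L, go to q2
q2 | z[_]xxzy_   read _ → write _, move R, go to q0
q0 | z_[x]xzy_   read x → write z, move R, go to q0
q0 | z_z[x]zy_   read x → write z, move R, go to q0
q0 | z_zz[z]y_   read z → write z, move R, go to q3
q3 | z_zzz[y]_   read y → write z, move R, go to q0
q0 | z_zzzz[_]   read _ → write _, move L, go to q2
q2 | z_zzz[z]_   read z → write x, move L, go to q1
q1 | z_zz[z]x_   read z → write _, move R, go to q1
q1 | z_zz_[x]_   read x → write x, move L, go to q2
q2 | z_zz[_]x_   read _ → write _, move R, go to q0
q0 | z_zz_[x]_   read x → write z, move R, go to q0
q0 | z_zz_z[_]   read _ → write _, move L, go to q2
q2 | z_zz_[z]_   read z → write x, move L, go to q1
q1 | z_zz[_]x_   read _ → write x, move R, go to q3
q3 | z_zzx[x]_
Cell 4 holds x when M halts.

x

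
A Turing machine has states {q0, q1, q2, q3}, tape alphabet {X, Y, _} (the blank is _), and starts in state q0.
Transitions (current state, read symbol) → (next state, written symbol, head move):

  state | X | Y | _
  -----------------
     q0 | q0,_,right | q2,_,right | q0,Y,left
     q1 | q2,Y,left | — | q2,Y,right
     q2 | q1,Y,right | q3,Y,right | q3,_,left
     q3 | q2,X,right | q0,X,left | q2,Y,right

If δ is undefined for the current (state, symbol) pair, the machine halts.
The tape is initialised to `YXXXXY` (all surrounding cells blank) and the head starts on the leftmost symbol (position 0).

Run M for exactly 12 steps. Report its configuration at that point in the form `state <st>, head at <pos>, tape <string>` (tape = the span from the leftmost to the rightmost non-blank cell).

q0 | [Y]XXXXY   read Y → write _, move right, go to q2
q2 | _[X]XXXY   read X → write Y, move right, go to q1
q1 | _Y[X]XXY   read X → write Y, move left, go to q2
q2 | _[Y]YXXY   read Y → write Y, move right, go to q3
q3 | _Y[Y]XXY   read Y → write X, move left, go to q0
q0 | _[Y]XXXY   read Y → write _, move right, go to q2
q2 | __[X]XXY   read X → write Y, move right, go to q1
q1 | __Y[X]XY   read X → write Y, move left, go to q2
q2 | __[Y]YXY   read Y → write Y, move right, go to q3
q3 | __Y[Y]XY   read Y → write X, move left, go to q0
q0 | __[Y]XXY   read Y → write _, move right, go to q2
q2 | ___[X]XY   read X → write Y, move right, go to q1
q1 | ___Y[X]Y
After 12 steps: state q1, head at 4, tape YXY.

state q1, head at 4, tape YXY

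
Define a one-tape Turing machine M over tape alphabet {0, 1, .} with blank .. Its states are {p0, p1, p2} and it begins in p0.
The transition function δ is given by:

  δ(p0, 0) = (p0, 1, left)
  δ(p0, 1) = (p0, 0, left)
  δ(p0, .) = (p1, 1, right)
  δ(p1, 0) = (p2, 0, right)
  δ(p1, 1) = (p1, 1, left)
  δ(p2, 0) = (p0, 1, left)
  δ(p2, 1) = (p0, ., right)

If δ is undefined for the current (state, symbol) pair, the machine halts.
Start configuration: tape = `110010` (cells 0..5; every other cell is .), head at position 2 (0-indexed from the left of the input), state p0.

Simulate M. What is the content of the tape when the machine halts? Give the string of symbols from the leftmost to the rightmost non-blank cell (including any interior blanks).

10101010

state=p0 head=2 tape=..11[0]010.   (p0,0)→(p0,1,left)
state=p0 head=1 tape=..1[1]1010.   (p0,1)→(p0,0,left)
state=p0 head=0 tape=..[1]01010.   (p0,1)→(p0,0,left)
state=p0 head=-1 tape=.[.]001010.   (p0,.)→(p1,1,right)
state=p1 head=0 tape=.1[0]01010.   (p1,0)→(p2,0,right)
state=p2 head=1 tape=.10[0]1010.   (p2,0)→(p0,1,left)
state=p0 head=0 tape=.1[0]11010.   (p0,0)→(p0,1,left)
state=p0 head=-1 tape=.[1]111010.   (p0,1)→(p0,0,left)
state=p0 head=-2 tape=[.]0111010.   (p0,.)→(p1,1,right)
state=p1 head=-1 tape=1[0]111010.   (p1,0)→(p2,0,right)
state=p2 head=0 tape=10[1]11010.   (p2,1)→(p0,.,right)
state=p0 head=1 tape=10.[1]1010.   (p0,1)→(p0,0,left)
state=p0 head=0 tape=10[.]01010.   (p0,.)→(p1,1,right)
state=p1 head=1 tape=101[0]1010.   (p1,0)→(p2,0,right)
state=p2 head=2 tape=1010[1]010.   (p2,1)→(p0,.,right)
state=p0 head=3 tape=1010.[0]10.   (p0,0)→(p0,1,left)
state=p0 head=2 tape=1010[.]110.   (p0,.)→(p1,1,right)
state=p1 head=3 tape=10101[1]10.   (p1,1)→(p1,1,left)
state=p1 head=2 tape=1010[1]110.   (p1,1)→(p1,1,left)
state=p1 head=1 tape=101[0]1110.   (p1,0)→(p2,0,right)
state=p2 head=2 tape=1010[1]110.   (p2,1)→(p0,.,right)
state=p0 head=3 tape=1010.[1]10.   (p0,1)→(p0,0,left)
state=p0 head=2 tape=1010[.]010.   (p0,.)→(p1,1,right)
state=p1 head=3 tape=10101[0]10.   (p1,0)→(p2,0,right)
state=p2 head=4 tape=101010[1]0.   (p2,1)→(p0,.,right)
state=p0 head=5 tape=101010.[0].   (p0,0)→(p0,1,left)
state=p0 head=4 tape=101010[.]1.   (p0,.)→(p1,1,right)
state=p1 head=5 tape=1010101[1].   (p1,1)→(p1,1,left)
state=p1 head=4 tape=101010[1]1.   (p1,1)→(p1,1,left)
state=p1 head=3 tape=10101[0]11.   (p1,0)→(p2,0,right)
state=p2 head=4 tape=101010[1]1.   (p2,1)→(p0,.,right)
state=p0 head=5 tape=101010.[1].   (p0,1)→(p0,0,left)
state=p0 head=4 tape=101010[.]0.   (p0,.)→(p1,1,right)
state=p1 head=5 tape=1010101[0].   (p1,0)→(p2,0,right)
state=p2 head=6 tape=10101010[.]
The non-blank tape span at halt is 10101010.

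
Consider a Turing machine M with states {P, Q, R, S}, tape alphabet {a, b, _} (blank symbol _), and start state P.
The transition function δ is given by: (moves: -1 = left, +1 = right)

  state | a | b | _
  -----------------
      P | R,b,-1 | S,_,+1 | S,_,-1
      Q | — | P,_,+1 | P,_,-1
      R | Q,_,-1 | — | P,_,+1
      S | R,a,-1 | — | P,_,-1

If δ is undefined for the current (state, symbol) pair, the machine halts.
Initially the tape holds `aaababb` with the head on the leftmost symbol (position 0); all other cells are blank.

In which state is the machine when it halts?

S

state=P head=0 tape=_[a]aababb   (P,a)→(R,b,-1)
state=R head=-1 tape=[_]baababb   (R,_)→(P,_,+1)
state=P head=0 tape=_[b]aababb   (P,b)→(S,_,+1)
state=S head=1 tape=__[a]ababb   (S,a)→(R,a,-1)
state=R head=0 tape=_[_]aababb   (R,_)→(P,_,+1)
state=P head=1 tape=__[a]ababb   (P,a)→(R,b,-1)
state=R head=0 tape=_[_]bababb   (R,_)→(P,_,+1)
state=P head=1 tape=__[b]ababb   (P,b)→(S,_,+1)
state=S head=2 tape=___[a]babb   (S,a)→(R,a,-1)
state=R head=1 tape=__[_]ababb   (R,_)→(P,_,+1)
state=P head=2 tape=___[a]babb   (P,a)→(R,b,-1)
state=R head=1 tape=__[_]bbabb   (R,_)→(P,_,+1)
state=P head=2 tape=___[b]babb   (P,b)→(S,_,+1)
state=S head=3 tape=____[b]abb
No transition is defined for (S, b); M halts in state S.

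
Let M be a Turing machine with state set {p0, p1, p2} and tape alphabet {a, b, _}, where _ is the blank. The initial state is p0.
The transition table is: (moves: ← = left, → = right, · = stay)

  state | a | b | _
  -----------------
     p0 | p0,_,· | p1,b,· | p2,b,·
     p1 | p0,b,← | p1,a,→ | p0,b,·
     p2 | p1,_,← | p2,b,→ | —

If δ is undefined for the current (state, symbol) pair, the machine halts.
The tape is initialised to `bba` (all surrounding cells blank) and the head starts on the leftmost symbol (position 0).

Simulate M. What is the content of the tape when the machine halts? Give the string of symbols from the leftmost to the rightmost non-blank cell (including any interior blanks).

state=p0 head=0 tape=[b]ba_   (p0,b)→(p1,b,·)
state=p1 head=0 tape=[b]ba_   (p1,b)→(p1,a,→)
state=p1 head=1 tape=a[b]a_   (p1,b)→(p1,a,→)
state=p1 head=2 tape=aa[a]_   (p1,a)→(p0,b,←)
state=p0 head=1 tape=a[a]b_   (p0,a)→(p0,_,·)
state=p0 head=1 tape=a[_]b_   (p0,_)→(p2,b,·)
state=p2 head=1 tape=a[b]b_   (p2,b)→(p2,b,→)
state=p2 head=2 tape=ab[b]_   (p2,b)→(p2,b,→)
state=p2 head=3 tape=abb[_]
The non-blank tape span at halt is abb.

abb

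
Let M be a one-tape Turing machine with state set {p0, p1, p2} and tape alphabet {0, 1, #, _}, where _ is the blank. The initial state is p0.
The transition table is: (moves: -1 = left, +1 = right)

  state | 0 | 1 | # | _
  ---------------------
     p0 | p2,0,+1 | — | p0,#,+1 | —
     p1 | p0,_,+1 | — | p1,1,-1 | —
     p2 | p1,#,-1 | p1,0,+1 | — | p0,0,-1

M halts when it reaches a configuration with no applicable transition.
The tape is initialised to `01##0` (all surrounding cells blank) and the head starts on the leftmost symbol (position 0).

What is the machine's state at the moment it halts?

p0

state=p0 head=0 tape=[0]1##0   (p0,0)→(p2,0,+1)
state=p2 head=1 tape=0[1]##0   (p2,1)→(p1,0,+1)
state=p1 head=2 tape=00[#]#0   (p1,#)→(p1,1,-1)
state=p1 head=1 tape=0[0]1#0   (p1,0)→(p0,_,+1)
state=p0 head=2 tape=0_[1]#0
No transition is defined for (p0, 1); M halts in state p0.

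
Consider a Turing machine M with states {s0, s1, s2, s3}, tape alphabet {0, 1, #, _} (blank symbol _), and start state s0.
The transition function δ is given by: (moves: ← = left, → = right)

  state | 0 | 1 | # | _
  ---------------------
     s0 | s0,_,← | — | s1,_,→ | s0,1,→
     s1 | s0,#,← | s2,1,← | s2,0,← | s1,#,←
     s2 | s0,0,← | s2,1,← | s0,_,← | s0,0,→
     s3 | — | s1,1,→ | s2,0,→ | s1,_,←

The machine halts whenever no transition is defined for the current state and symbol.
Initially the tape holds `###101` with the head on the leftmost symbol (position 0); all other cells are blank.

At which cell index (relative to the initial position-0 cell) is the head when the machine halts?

3

state=s0 head=0 tape=_[#]##101   (s0,#)→(s1,_,→)
state=s1 head=1 tape=__[#]#101   (s1,#)→(s2,0,←)
state=s2 head=0 tape=_[_]0#101   (s2,_)→(s0,0,→)
state=s0 head=1 tape=_0[0]#101   (s0,0)→(s0,_,←)
state=s0 head=0 tape=_[0]_#101   (s0,0)→(s0,_,←)
state=s0 head=-1 tape=[_]__#101   (s0,_)→(s0,1,→)
state=s0 head=0 tape=1[_]_#101   (s0,_)→(s0,1,→)
state=s0 head=1 tape=11[_]#101   (s0,_)→(s0,1,→)
state=s0 head=2 tape=111[#]101   (s0,#)→(s1,_,→)
state=s1 head=3 tape=111_[1]01   (s1,1)→(s2,1,←)
state=s2 head=2 tape=111[_]101   (s2,_)→(s0,0,→)
state=s0 head=3 tape=1110[1]01
At halt the head is at cell 3.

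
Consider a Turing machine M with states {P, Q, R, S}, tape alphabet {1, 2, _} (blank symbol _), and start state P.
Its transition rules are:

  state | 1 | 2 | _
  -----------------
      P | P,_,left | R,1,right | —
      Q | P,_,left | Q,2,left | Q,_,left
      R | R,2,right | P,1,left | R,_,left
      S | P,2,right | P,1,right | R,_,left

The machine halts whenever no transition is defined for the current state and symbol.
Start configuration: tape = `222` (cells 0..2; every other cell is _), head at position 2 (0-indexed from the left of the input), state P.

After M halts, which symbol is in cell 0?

1

P | _22[2]_   read 2 → write 1, move right, go to R
R | _221[_]   read _ → write _, move left, go to R
R | _22[1]_   read 1 → write 2, move right, go to R
R | _222[_]   read _ → write _, move left, go to R
R | _22[2]_   read 2 → write 1, move left, go to P
P | _2[2]1_   read 2 → write 1, move right, go to R
R | _21[1]_   read 1 → write 2, move right, go to R
R | _212[_]   read _ → write _, move left, go to R
R | _21[2]_   read 2 → write 1, move left, go to P
P | _2[1]1_   read 1 → write _, move left, go to P
P | _[2]_1_   read 2 → write 1, move right, go to R
R | _1[_]1_   read _ → write _, move left, go to R
R | _[1]_1_   read 1 → write 2, move right, go to R
R | _2[_]1_   read _ → write _, move left, go to R
R | _[2]_1_   read 2 → write 1, move left, go to P
P | [_]1_1_
Cell 0 holds 1 when M halts.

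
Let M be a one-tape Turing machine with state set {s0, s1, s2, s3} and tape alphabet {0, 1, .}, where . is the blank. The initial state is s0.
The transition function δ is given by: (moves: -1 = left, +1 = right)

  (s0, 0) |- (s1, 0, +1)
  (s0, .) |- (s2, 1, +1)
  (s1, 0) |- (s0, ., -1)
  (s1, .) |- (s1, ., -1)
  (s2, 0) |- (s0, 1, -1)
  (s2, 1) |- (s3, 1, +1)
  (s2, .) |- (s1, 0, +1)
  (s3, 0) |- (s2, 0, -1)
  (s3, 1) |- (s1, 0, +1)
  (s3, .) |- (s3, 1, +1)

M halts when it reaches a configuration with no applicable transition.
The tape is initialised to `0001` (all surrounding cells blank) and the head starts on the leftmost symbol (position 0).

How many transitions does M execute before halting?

9

s0 | .[0]001   read 0 → write 0, move +1, go to s1
s1 | .0[0]01   read 0 → write ., move -1, go to s0
s0 | .[0].01   read 0 → write 0, move +1, go to s1
s1 | .0[.]01   read . → write ., move -1, go to s1
s1 | .[0].01   read 0 → write ., move -1, go to s0
s0 | [.]..01   read . → write 1, move +1, go to s2
s2 | 1[.].01   read . → write 0, move +1, go to s1
s1 | 10[.]01   read . → write ., move -1, go to s1
s1 | 1[0].01   read 0 → write ., move -1, go to s0
s0 | [1]..01
M halts after 9 transitions.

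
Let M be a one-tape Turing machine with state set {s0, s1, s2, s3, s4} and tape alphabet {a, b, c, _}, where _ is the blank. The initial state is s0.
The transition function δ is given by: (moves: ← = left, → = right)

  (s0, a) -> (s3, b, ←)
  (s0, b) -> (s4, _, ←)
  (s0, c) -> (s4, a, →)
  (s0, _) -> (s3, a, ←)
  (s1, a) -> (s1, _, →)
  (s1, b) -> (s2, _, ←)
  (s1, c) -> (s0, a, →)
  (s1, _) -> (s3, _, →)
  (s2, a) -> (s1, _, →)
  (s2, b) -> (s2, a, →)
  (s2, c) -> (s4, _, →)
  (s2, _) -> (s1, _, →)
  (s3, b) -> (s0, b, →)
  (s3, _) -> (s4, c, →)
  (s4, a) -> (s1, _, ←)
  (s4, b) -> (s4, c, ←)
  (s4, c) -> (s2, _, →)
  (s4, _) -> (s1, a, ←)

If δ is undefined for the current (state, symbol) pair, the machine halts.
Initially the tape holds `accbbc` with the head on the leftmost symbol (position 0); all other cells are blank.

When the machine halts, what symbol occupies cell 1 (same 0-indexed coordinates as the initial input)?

state=s0 head=0 tape=_[a]ccbbc   (s0,a)→(s3,b,←)
state=s3 head=-1 tape=[_]bccbbc   (s3,_)→(s4,c,→)
state=s4 head=0 tape=c[b]ccbbc   (s4,b)→(s4,c,←)
state=s4 head=-1 tape=[c]cccbbc   (s4,c)→(s2,_,→)
state=s2 head=0 tape=_[c]ccbbc   (s2,c)→(s4,_,→)
state=s4 head=1 tape=__[c]cbbc   (s4,c)→(s2,_,→)
state=s2 head=2 tape=___[c]bbc   (s2,c)→(s4,_,→)
state=s4 head=3 tape=____[b]bc   (s4,b)→(s4,c,←)
state=s4 head=2 tape=___[_]cbc   (s4,_)→(s1,a,←)
state=s1 head=1 tape=__[_]acbc   (s1,_)→(s3,_,→)
state=s3 head=2 tape=___[a]cbc
Cell 1 holds _ when M halts.

_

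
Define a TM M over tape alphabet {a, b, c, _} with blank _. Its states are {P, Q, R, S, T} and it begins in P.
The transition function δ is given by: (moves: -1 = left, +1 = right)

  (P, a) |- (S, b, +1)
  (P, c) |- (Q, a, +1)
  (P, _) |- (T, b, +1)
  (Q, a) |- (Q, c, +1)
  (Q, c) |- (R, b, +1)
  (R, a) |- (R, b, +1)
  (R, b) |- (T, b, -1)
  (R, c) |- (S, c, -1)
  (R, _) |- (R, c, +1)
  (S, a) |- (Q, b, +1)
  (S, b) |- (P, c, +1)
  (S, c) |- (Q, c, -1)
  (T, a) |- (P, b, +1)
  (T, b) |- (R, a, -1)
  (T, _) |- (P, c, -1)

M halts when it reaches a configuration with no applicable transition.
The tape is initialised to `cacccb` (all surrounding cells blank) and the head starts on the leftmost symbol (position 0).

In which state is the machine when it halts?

T

state=P head=0 tape=[c]acccb   (P,c)→(Q,a,+1)
state=Q head=1 tape=a[a]cccb   (Q,a)→(Q,c,+1)
state=Q head=2 tape=ac[c]ccb   (Q,c)→(R,b,+1)
state=R head=3 tape=acb[c]cb   (R,c)→(S,c,-1)
state=S head=2 tape=ac[b]ccb   (S,b)→(P,c,+1)
state=P head=3 tape=acc[c]cb   (P,c)→(Q,a,+1)
state=Q head=4 tape=acca[c]b   (Q,c)→(R,b,+1)
state=R head=5 tape=accab[b]   (R,b)→(T,b,-1)
state=T head=4 tape=acca[b]b   (T,b)→(R,a,-1)
state=R head=3 tape=acc[a]ab   (R,a)→(R,b,+1)
state=R head=4 tape=accb[a]b   (R,a)→(R,b,+1)
state=R head=5 tape=accbb[b]   (R,b)→(T,b,-1)
state=T head=4 tape=accb[b]b   (T,b)→(R,a,-1)
state=R head=3 tape=acc[b]ab   (R,b)→(T,b,-1)
state=T head=2 tape=ac[c]bab
No transition is defined for (T, c); M halts in state T.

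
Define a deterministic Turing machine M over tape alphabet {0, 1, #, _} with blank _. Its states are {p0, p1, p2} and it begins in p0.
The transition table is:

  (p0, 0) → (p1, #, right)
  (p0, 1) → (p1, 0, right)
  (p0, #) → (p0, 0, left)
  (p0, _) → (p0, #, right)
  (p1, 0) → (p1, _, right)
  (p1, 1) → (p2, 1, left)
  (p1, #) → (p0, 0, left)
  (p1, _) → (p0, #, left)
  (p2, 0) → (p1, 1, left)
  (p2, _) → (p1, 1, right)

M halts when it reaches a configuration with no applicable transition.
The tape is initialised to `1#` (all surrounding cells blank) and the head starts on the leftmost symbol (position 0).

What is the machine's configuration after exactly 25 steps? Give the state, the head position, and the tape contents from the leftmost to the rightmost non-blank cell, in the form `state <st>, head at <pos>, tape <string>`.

state p0, head at 1, tape ###000

state=p0 head=0 tape=_[1]#___   (p0,1)→(p1,0,right)
state=p1 head=1 tape=_0[#]___   (p1,#)→(p0,0,left)
state=p0 head=0 tape=_[0]0___   (p0,0)→(p1,#,right)
state=p1 head=1 tape=_#[0]___   (p1,0)→(p1,_,right)
state=p1 head=2 tape=_#_[_]__   (p1,_)→(p0,#,left)
state=p0 head=1 tape=_#[_]#__   (p0,_)→(p0,#,right)
state=p0 head=2 tape=_##[#]__   (p0,#)→(p0,0,left)
state=p0 head=1 tape=_#[#]0__   (p0,#)→(p0,0,left)
state=p0 head=0 tape=_[#]00__   (p0,#)→(p0,0,left)
state=p0 head=-1 tape=[_]000__   (p0,_)→(p0,#,right)
state=p0 head=0 tape=#[0]00__   (p0,0)→(p1,#,right)
state=p1 head=1 tape=##[0]0__   (p1,0)→(p1,_,right)
state=p1 head=2 tape=##_[0]__   (p1,0)→(p1,_,right)
state=p1 head=3 tape=##__[_]_   (p1,_)→(p0,#,left)
state=p0 head=2 tape=##_[_]#_   (p0,_)→(p0,#,right)
state=p0 head=3 tape=##_#[#]_   (p0,#)→(p0,0,left)
state=p0 head=2 tape=##_[#]0_   (p0,#)→(p0,0,left)
state=p0 head=1 tape=##[_]00_   (p0,_)→(p0,#,right)
state=p0 head=2 tape=###[0]0_   (p0,0)→(p1,#,right)
state=p1 head=3 tape=####[0]_   (p1,0)→(p1,_,right)
state=p1 head=4 tape=####_[_]   (p1,_)→(p0,#,left)
state=p0 head=3 tape=####[_]#   (p0,_)→(p0,#,right)
state=p0 head=4 tape=#####[#]   (p0,#)→(p0,0,left)
state=p0 head=3 tape=####[#]0   (p0,#)→(p0,0,left)
state=p0 head=2 tape=###[#]00   (p0,#)→(p0,0,left)
state=p0 head=1 tape=##[#]000
After 25 steps: state p0, head at 1, tape ###000.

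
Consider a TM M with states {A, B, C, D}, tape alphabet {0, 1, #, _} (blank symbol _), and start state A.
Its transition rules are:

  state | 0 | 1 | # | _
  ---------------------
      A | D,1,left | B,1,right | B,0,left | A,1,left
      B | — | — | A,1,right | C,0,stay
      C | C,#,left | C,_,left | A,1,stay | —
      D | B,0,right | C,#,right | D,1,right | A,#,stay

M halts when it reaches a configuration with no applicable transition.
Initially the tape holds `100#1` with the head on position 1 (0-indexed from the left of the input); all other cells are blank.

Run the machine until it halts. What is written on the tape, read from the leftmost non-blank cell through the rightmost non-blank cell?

#0#1

A | _1[0]0#1   read 0 → write 1, move left, go to D
D | _[1]10#1   read 1 → write #, move right, go to C
C | _#[1]0#1   read 1 → write _, move left, go to C
C | _[#]_0#1   read # → write 1, move stay, go to A
A | _[1]_0#1   read 1 → write 1, move right, go to B
B | _1[_]0#1   read _ → write 0, move stay, go to C
C | _1[0]0#1   read 0 → write #, move left, go to C
C | _[1]#0#1   read 1 → write _, move left, go to C
C | [_]_#0#1
The non-blank tape span at halt is #0#1.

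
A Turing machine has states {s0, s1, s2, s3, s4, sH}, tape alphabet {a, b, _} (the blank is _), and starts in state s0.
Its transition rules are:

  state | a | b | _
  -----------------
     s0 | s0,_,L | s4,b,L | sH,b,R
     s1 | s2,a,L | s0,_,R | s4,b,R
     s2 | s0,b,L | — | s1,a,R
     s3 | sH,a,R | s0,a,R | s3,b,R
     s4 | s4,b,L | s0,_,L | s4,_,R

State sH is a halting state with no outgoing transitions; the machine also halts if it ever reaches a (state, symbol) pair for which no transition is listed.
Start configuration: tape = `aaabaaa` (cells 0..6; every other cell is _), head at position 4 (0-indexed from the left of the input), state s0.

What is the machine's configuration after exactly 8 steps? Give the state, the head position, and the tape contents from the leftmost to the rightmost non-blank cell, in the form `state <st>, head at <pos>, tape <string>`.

state=s0 head=4 tape=_aaab[a]aa   (s0,a)→(s0,_,L)
state=s0 head=3 tape=_aaa[b]_aa   (s0,b)→(s4,b,L)
state=s4 head=2 tape=_aa[a]b_aa   (s4,a)→(s4,b,L)
state=s4 head=1 tape=_a[a]bb_aa   (s4,a)→(s4,b,L)
state=s4 head=0 tape=_[a]bbb_aa   (s4,a)→(s4,b,L)
state=s4 head=-1 tape=[_]bbbb_aa   (s4,_)→(s4,_,R)
state=s4 head=0 tape=_[b]bbb_aa   (s4,b)→(s0,_,L)
state=s0 head=-1 tape=[_]_bbb_aa   (s0,_)→(sH,b,R)
state=sH head=0 tape=b[_]bbb_aa
After 8 steps: state sH, head at 0, tape b_bbb_aa.

state sH, head at 0, tape b_bbb_aa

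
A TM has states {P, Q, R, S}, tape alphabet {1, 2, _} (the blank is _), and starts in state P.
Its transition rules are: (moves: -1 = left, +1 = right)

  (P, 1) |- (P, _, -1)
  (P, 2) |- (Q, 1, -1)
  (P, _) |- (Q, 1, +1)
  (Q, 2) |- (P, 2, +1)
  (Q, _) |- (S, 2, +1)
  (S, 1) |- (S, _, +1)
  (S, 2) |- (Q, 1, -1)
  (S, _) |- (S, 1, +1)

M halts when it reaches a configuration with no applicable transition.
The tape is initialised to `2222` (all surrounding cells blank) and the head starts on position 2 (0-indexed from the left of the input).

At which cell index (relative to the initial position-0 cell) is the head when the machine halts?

state=P head=2 tape=_22[2]2   (P,2)→(Q,1,-1)
state=Q head=1 tape=_2[2]12   (Q,2)→(P,2,+1)
state=P head=2 tape=_22[1]2   (P,1)→(P,_,-1)
state=P head=1 tape=_2[2]_2   (P,2)→(Q,1,-1)
state=Q head=0 tape=_[2]1_2   (Q,2)→(P,2,+1)
state=P head=1 tape=_2[1]_2   (P,1)→(P,_,-1)
state=P head=0 tape=_[2]__2   (P,2)→(Q,1,-1)
state=Q head=-1 tape=[_]1__2   (Q,_)→(S,2,+1)
state=S head=0 tape=2[1]__2   (S,1)→(S,_,+1)
state=S head=1 tape=2_[_]_2   (S,_)→(S,1,+1)
state=S head=2 tape=2_1[_]2   (S,_)→(S,1,+1)
state=S head=3 tape=2_11[2]   (S,2)→(Q,1,-1)
state=Q head=2 tape=2_1[1]1
At halt the head is at cell 2.

2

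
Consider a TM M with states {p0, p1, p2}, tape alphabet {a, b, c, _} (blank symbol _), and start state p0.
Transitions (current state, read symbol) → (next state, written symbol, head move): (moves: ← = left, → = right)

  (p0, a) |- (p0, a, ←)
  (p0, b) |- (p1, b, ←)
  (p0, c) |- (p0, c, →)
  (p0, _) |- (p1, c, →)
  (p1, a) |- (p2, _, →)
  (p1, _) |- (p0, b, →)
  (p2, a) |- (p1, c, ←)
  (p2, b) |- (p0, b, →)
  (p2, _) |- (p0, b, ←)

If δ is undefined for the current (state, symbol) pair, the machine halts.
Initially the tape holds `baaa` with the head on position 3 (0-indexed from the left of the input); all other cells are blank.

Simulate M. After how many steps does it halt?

6

state=p0 head=3 tape=_baa[a]   (p0,a)→(p0,a,←)
state=p0 head=2 tape=_ba[a]a   (p0,a)→(p0,a,←)
state=p0 head=1 tape=_b[a]aa   (p0,a)→(p0,a,←)
state=p0 head=0 tape=_[b]aaa   (p0,b)→(p1,b,←)
state=p1 head=-1 tape=[_]baaa   (p1,_)→(p0,b,→)
state=p0 head=0 tape=b[b]aaa   (p0,b)→(p1,b,←)
state=p1 head=-1 tape=[b]baaa
M halts after 6 transitions.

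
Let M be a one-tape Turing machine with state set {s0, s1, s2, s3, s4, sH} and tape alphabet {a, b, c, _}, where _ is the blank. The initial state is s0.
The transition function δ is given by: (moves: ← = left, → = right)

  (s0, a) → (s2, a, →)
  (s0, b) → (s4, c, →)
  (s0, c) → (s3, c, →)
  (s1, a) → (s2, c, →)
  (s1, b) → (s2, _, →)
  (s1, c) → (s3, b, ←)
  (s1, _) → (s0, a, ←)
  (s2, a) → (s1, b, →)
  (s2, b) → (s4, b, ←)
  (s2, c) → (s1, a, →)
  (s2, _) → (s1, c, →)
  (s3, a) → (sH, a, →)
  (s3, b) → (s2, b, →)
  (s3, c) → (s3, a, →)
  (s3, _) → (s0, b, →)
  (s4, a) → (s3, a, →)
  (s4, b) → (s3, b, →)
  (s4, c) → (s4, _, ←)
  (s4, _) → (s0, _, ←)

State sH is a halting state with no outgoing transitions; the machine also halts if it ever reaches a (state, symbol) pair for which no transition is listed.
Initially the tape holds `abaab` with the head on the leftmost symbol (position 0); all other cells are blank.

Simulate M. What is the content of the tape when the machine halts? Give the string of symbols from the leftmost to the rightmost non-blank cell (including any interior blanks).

s0 | [a]baab__   read a → write a, move →, go to s2
s2 | a[b]aab__   read b → write b, move ←, go to s4
s4 | [a]baab__   read a → write a, move →, go to s3
s3 | a[b]aab__   read b → write b, move →, go to s2
s2 | ab[a]ab__   read a → write b, move →, go to s1
s1 | abb[a]b__   read a → write c, move →, go to s2
s2 | abbc[b]__   read b → write b, move ←, go to s4
s4 | abb[c]b__   read c → write _, move ←, go to s4
s4 | ab[b]_b__   read b → write b, move →, go to s3
s3 | abb[_]b__   read _ → write b, move →, go to s0
s0 | abbb[b]__   read b → write c, move →, go to s4
s4 | abbbc[_]_   read _ → write _, move ←, go to s0
s0 | abbb[c]__   read c → write c, move →, go to s3
s3 | abbbc[_]_   read _ → write b, move →, go to s0
s0 | abbbcb[_]
The non-blank tape span at halt is abbbcb.

abbbcb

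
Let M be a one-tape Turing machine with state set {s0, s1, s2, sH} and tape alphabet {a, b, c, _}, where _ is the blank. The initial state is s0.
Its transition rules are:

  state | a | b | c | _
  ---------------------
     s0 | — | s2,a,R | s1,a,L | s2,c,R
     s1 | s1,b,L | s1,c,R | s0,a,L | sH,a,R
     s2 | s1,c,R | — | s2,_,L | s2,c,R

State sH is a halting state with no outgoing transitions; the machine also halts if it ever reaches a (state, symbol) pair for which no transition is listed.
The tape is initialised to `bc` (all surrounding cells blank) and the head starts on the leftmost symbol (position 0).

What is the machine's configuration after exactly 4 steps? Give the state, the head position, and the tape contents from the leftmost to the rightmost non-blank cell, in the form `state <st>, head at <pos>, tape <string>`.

state sH, head at 2, tape ca

state=s0 head=0 tape=[b]c_   (s0,b)→(s2,a,R)
state=s2 head=1 tape=a[c]_   (s2,c)→(s2,_,L)
state=s2 head=0 tape=[a]__   (s2,a)→(s1,c,R)
state=s1 head=1 tape=c[_]_   (s1,_)→(sH,a,R)
state=sH head=2 tape=ca[_]
After 4 steps: state sH, head at 2, tape ca.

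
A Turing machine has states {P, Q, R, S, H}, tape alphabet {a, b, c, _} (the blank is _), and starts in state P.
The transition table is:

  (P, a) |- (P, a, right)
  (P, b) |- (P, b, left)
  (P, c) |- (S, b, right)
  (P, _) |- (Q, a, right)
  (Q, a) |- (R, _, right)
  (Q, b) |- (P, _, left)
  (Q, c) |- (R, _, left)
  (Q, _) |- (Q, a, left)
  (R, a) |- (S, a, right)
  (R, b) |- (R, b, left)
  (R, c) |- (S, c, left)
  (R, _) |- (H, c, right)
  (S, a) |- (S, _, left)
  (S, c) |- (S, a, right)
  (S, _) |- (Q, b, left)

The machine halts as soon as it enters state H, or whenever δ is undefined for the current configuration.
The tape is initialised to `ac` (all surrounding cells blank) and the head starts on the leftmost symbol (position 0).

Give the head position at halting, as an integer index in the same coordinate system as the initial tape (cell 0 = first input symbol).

state=P head=0 tape=[a]c___   (P,a)→(P,a,right)
state=P head=1 tape=a[c]___   (P,c)→(S,b,right)
state=S head=2 tape=ab[_]__   (S,_)→(Q,b,left)
state=Q head=1 tape=a[b]b__   (Q,b)→(P,_,left)
state=P head=0 tape=[a]_b__   (P,a)→(P,a,right)
state=P head=1 tape=a[_]b__   (P,_)→(Q,a,right)
state=Q head=2 tape=aa[b]__   (Q,b)→(P,_,left)
state=P head=1 tape=a[a]___   (P,a)→(P,a,right)
state=P head=2 tape=aa[_]__   (P,_)→(Q,a,right)
state=Q head=3 tape=aaa[_]_   (Q,_)→(Q,a,left)
state=Q head=2 tape=aa[a]a_   (Q,a)→(R,_,right)
state=R head=3 tape=aa_[a]_   (R,a)→(S,a,right)
state=S head=4 tape=aa_a[_]   (S,_)→(Q,b,left)
state=Q head=3 tape=aa_[a]b   (Q,a)→(R,_,right)
state=R head=4 tape=aa__[b]   (R,b)→(R,b,left)
state=R head=3 tape=aa_[_]b   (R,_)→(H,c,right)
state=H head=4 tape=aa_c[b]
At halt the head is at cell 4.

4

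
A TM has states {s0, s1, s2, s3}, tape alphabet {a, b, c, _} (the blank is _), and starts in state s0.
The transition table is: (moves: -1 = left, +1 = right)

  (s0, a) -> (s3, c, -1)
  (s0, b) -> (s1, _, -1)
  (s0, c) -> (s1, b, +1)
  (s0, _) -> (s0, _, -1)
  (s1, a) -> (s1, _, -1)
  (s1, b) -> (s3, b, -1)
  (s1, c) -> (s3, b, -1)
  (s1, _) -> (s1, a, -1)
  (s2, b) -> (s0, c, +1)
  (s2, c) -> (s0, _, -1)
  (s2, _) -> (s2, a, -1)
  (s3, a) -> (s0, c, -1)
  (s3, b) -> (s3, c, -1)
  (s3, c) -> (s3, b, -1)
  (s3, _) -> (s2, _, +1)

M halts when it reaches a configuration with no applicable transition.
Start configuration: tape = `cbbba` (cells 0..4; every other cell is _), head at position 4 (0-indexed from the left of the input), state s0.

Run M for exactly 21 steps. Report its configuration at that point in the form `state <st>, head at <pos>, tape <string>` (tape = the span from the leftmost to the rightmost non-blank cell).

state=s0 head=4 tape=_cbbb[a]   (s0,a)→(s3,c,-1)
state=s3 head=3 tape=_cbb[b]c   (s3,b)→(s3,c,-1)
state=s3 head=2 tape=_cb[b]cc   (s3,b)→(s3,c,-1)
state=s3 head=1 tape=_c[b]ccc   (s3,b)→(s3,c,-1)
state=s3 head=0 tape=_[c]cccc   (s3,c)→(s3,b,-1)
state=s3 head=-1 tape=[_]bcccc   (s3,_)→(s2,_,+1)
state=s2 head=0 tape=_[b]cccc   (s2,b)→(s0,c,+1)
state=s0 head=1 tape=_c[c]ccc   (s0,c)→(s1,b,+1)
state=s1 head=2 tape=_cb[c]cc   (s1,c)→(s3,b,-1)
state=s3 head=1 tape=_c[b]bcc   (s3,b)→(s3,c,-1)
state=s3 head=0 tape=_[c]cbcc   (s3,c)→(s3,b,-1)
state=s3 head=-1 tape=[_]bcbcc   (s3,_)→(s2,_,+1)
state=s2 head=0 tape=_[b]cbcc   (s2,b)→(s0,c,+1)
state=s0 head=1 tape=_c[c]bcc   (s0,c)→(s1,b,+1)
state=s1 head=2 tape=_cb[b]cc   (s1,b)→(s3,b,-1)
state=s3 head=1 tape=_c[b]bcc   (s3,b)→(s3,c,-1)
state=s3 head=0 tape=_[c]cbcc   (s3,c)→(s3,b,-1)
state=s3 head=-1 tape=[_]bcbcc   (s3,_)→(s2,_,+1)
state=s2 head=0 tape=_[b]cbcc   (s2,b)→(s0,c,+1)
state=s0 head=1 tape=_c[c]bcc   (s0,c)→(s1,b,+1)
state=s1 head=2 tape=_cb[b]cc   (s1,b)→(s3,b,-1)
state=s3 head=1 tape=_c[b]bcc
After 21 steps: state s3, head at 1, tape cbbcc.

state s3, head at 1, tape cbbcc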